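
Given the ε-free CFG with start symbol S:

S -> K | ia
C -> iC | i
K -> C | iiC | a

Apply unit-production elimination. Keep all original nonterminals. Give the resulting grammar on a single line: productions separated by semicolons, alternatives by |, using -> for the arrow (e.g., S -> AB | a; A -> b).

S -> a | i | iC | ia | iiC; C -> i | iC; K -> a | i | iC | iiC

Unit productions: K->C, S->K.
Unit pairs (A ⇒* B via units): (K,C), (S,C), (S,K).
S: inherits non-unit rules of {C, K, S} → a | i | iC | ia | iiC.
C: inherits non-unit rules of {C} → i | iC.
K: inherits non-unit rules of {C, K} → a | i | iC | iiC.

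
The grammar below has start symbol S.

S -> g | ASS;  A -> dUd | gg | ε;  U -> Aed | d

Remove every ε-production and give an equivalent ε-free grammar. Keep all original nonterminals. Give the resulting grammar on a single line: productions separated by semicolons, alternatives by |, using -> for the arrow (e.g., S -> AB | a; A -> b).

S -> g | SS | ASS; A -> gg | dUd; U -> d | ed | Aed

Nullable set: {A}.
S -> ASS: A nullable, giving ASS | SS.
Drop A -> ε.
U -> Aed: A nullable, giving Aed | ed.
Unchanged (no nullable symbols): S -> g; A -> dUd; A -> gg; U -> d.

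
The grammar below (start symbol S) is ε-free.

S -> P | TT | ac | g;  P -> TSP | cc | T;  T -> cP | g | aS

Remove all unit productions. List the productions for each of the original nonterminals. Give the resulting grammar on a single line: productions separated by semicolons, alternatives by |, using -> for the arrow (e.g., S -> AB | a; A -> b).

S -> g | TT | aS | ac | cP | cc | TSP; P -> g | aS | cP | cc | TSP; T -> g | aS | cP

Unit productions: P->T, S->P.
Unit pairs (A ⇒* B via units): (P,T), (S,P), (S,T).
S: inherits non-unit rules of {P, S, T} → TSP | TT | aS | ac | cP | cc | g.
P: inherits non-unit rules of {P, T} → TSP | aS | cP | cc | g.
T: inherits non-unit rules of {T} → aS | cP | g.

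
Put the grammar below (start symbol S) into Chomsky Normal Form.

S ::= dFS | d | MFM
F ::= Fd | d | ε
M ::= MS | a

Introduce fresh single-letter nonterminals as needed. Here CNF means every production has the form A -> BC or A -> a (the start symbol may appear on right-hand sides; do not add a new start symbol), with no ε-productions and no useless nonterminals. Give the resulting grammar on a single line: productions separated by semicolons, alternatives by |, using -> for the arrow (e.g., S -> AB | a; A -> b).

S -> d | AB | AS | MC | MM; A -> d; B -> FS; C -> FM; F -> d | FA; M -> a | MS

Nullable: {F}; after ε-elimination: S -> d | MM | dS | MFM | dFS; F -> d | Fd; M -> a | MS.
No unit productions to eliminate.
TERM: introduce A -> d and substitute in every rule of length ≥2.
BIN: S -> AFS becomes S -> AB, B -> FS; S -> MFM becomes S -> MC, C -> FM.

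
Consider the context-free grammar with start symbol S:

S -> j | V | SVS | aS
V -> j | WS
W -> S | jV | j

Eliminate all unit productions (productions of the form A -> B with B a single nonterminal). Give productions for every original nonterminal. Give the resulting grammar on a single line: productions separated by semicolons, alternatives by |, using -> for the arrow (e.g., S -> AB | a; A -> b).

S -> j | WS | aS | SVS; V -> j | WS; W -> j | WS | aS | jV | SVS

Unit productions: S->V, W->S.
Unit pairs (A ⇒* B via units): (S,V), (W,S), (W,V).
S: inherits non-unit rules of {S, V} → SVS | WS | aS | j.
V: inherits non-unit rules of {V} → WS | j.
W: inherits non-unit rules of {S, V, W} → SVS | WS | aS | j | jV.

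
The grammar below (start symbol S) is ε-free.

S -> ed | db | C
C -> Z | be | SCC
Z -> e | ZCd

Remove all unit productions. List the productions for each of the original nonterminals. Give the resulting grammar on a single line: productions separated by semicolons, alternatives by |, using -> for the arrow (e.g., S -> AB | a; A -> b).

S -> e | be | db | ed | SCC | ZCd; C -> e | be | SCC | ZCd; Z -> e | ZCd

Unit productions: C->Z, S->C.
Unit pairs (A ⇒* B via units): (C,Z), (S,C), (S,Z).
S: inherits non-unit rules of {C, S, Z} → SCC | ZCd | be | db | e | ed.
C: inherits non-unit rules of {C, Z} → SCC | ZCd | be | e.
Z: inherits non-unit rules of {Z} → ZCd | e.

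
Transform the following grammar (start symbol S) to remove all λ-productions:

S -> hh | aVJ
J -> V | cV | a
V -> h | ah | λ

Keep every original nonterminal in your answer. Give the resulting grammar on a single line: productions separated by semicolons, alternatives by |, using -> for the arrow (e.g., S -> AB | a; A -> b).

Nullable set: {J, V}.
S -> aVJ: V, J nullable, giving a | aJ | aV | aVJ.
J -> V: V nullable, giving V.
J -> cV: V nullable, giving c | cV.
Drop V -> λ.
Unchanged (no nullable symbols): S -> hh; J -> a; V -> ah; V -> h.

S -> a | aJ | aV | hh | aVJ; J -> V | a | c | cV; V -> h | ah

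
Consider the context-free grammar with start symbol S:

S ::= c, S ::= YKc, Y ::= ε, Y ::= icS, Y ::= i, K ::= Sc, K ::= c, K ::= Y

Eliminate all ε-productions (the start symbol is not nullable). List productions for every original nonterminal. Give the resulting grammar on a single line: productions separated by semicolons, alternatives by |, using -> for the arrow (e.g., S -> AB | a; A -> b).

S -> c | Kc | Yc | YKc; K -> Y | c | Sc; Y -> i | icS

Nullable set: {K, Y}.
S -> YKc: Y, K nullable, giving Kc | YKc | Yc | c.
K -> Y: Y nullable, giving Y.
Drop Y -> ε.
Unchanged (no nullable symbols): S -> c; K -> Sc; K -> c; Y -> i; Y -> icS.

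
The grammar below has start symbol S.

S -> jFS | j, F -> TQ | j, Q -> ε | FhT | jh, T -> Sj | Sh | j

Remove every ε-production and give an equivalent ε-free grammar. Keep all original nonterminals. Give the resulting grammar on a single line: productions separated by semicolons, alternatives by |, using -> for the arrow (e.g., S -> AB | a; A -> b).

Nullable set: {Q}.
F -> TQ: Q nullable, giving T | TQ.
Drop Q -> ε.
Unchanged (no nullable symbols): S -> j; S -> jFS; F -> j; Q -> FhT; Q -> jh; T -> Sh; T -> Sj; T -> j.

S -> j | jFS; F -> T | j | TQ; Q -> jh | FhT; T -> j | Sh | Sj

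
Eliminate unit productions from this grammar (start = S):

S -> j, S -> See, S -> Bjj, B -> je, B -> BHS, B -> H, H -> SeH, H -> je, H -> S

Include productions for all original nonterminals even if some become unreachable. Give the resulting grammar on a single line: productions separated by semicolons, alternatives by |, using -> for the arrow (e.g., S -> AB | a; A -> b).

S -> j | Bjj | See; B -> j | je | BHS | Bjj | SeH | See; H -> j | je | Bjj | SeH | See

Unit productions: B->H, H->S.
Unit pairs (A ⇒* B via units): (B,H), (B,S), (H,S).
S: inherits non-unit rules of {S} → Bjj | See | j.
B: inherits non-unit rules of {B, H, S} → BHS | Bjj | SeH | See | j | je.
H: inherits non-unit rules of {H, S} → Bjj | SeH | See | j | je.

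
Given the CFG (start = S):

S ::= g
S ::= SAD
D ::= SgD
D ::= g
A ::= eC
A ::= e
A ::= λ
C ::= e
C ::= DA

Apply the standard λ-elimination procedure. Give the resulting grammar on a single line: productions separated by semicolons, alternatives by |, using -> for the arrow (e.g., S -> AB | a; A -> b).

S -> g | SD | SAD; A -> e | eC; C -> D | e | DA; D -> g | SgD

Nullable set: {A}.
S -> SAD: A nullable, giving SAD | SD.
Drop A -> λ.
C -> DA: A nullable, giving D | DA.
Unchanged (no nullable symbols): S -> g; A -> e; A -> eC; C -> e; D -> SgD; D -> g.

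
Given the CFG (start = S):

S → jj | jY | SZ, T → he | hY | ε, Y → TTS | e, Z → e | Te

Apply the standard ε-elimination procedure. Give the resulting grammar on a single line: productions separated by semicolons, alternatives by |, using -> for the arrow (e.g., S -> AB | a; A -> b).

Nullable set: {T}.
Drop T -> ε.
Y -> TTS: T, T nullable, giving S | TS | TTS.
Z -> Te: T nullable, giving Te | e.
Unchanged (no nullable symbols): S -> SZ; S -> jY; S -> jj; T -> hY; T -> he; Y -> e; Z -> e.

S -> SZ | jY | jj; T -> hY | he; Y -> S | e | TS | TTS; Z -> e | Te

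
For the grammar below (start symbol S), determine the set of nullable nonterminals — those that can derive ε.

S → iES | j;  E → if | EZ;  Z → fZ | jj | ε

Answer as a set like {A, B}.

Directly nullable (have an ε-rule): {Z}.
Not nullable: E, S — each has a terminal in every rule's right-hand side or depends on a non-nullable symbol.

{Z}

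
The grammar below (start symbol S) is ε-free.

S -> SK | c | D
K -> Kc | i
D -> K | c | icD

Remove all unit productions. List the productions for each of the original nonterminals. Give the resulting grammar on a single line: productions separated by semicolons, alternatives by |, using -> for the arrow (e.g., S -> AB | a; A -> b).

Unit productions: D->K, S->D.
Unit pairs (A ⇒* B via units): (D,K), (S,D), (S,K).
S: inherits non-unit rules of {D, K, S} → Kc | SK | c | i | icD.
D: inherits non-unit rules of {D, K} → Kc | c | i | icD.
K: inherits non-unit rules of {K} → Kc | i.

S -> c | i | Kc | SK | icD; D -> c | i | Kc | icD; K -> i | Kc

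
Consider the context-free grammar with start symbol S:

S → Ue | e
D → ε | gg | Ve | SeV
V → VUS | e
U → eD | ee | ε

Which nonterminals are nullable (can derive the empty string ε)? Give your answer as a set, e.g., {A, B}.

Directly nullable (have an ε-rule): {D, U}.
Not nullable: S, V — each has a terminal in every rule's right-hand side or depends on a non-nullable symbol.

{D, U}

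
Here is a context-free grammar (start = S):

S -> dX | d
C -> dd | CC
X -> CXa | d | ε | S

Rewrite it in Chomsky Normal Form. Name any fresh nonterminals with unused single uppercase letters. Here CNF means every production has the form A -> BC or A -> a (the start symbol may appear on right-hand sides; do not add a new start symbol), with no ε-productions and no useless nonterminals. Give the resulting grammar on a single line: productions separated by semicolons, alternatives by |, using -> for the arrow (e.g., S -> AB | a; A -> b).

S -> d | AX; A -> d; B -> a; C -> AA | CC; D -> XB; X -> d | AX | CB | CD

Nullable: {X}; after ε-elimination: S -> d | dX; C -> CC | dd; X -> S | d | Ca | CXa.
After unit-elimination: S -> d | dX; C -> CC | dd; X -> d | Ca | dX | CXa.
TERM: introduce B -> a, A -> d and substitute in every rule of length ≥2.
BIN: X -> CXB becomes X -> CD, D -> XB.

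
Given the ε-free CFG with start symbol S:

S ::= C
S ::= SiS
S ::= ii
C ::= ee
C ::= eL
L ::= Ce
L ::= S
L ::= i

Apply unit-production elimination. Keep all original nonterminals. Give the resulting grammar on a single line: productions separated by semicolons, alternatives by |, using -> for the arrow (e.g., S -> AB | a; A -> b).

Unit productions: L->S, S->C.
Unit pairs (A ⇒* B via units): (L,C), (L,S), (S,C).
S: inherits non-unit rules of {C, S} → SiS | eL | ee | ii.
C: inherits non-unit rules of {C} → eL | ee.
L: inherits non-unit rules of {C, L, S} → Ce | SiS | eL | ee | i | ii.

S -> eL | ee | ii | SiS; C -> eL | ee; L -> i | Ce | eL | ee | ii | SiS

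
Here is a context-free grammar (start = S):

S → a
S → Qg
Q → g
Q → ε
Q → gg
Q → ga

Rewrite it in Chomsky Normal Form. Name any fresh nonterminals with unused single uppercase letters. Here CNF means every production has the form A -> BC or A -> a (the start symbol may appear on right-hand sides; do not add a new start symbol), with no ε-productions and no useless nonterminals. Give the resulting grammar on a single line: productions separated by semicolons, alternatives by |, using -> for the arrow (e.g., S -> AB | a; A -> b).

S -> a | g | QA; A -> g; B -> a; Q -> g | AA | AB

Nullable: {Q}; after ε-elimination: S -> a | g | Qg; Q -> g | ga | gg.
No unit productions to eliminate.
TERM: introduce B -> a, A -> g and substitute in every rule of length ≥2.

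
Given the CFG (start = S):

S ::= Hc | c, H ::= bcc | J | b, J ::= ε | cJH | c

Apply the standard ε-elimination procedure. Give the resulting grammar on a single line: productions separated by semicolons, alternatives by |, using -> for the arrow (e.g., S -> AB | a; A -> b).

Nullable set: {H, J}.
S -> Hc: H nullable, giving Hc | c.
H -> J: J nullable, giving J.
Drop J -> ε.
J -> cJH: J, H nullable, giving c | cH | cJ | cJH.
Unchanged (no nullable symbols): S -> c; H -> b; H -> bcc; J -> c.

S -> c | Hc; H -> J | b | bcc; J -> c | cH | cJ | cJH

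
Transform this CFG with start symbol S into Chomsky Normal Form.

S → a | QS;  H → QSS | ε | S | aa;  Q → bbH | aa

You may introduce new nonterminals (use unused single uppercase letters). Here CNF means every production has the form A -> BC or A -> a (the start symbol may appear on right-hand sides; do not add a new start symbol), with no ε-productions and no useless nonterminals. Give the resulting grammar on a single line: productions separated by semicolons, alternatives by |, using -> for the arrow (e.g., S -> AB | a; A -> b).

Nullable: {H}; after ε-elimination: S -> a | QS; H -> S | aa | QSS; Q -> aa | bb | bbH.
After unit-elimination: S -> a | QS; H -> a | QS | aa | QSS; Q -> aa | bb | bbH.
TERM: introduce A -> a, B -> b and substitute in every rule of length ≥2.
BIN: H -> QSS becomes H -> QC, C -> SS; Q -> BBH becomes Q -> BD, D -> BH.

S -> a | QS; A -> a; B -> b; C -> SS; D -> BH; H -> a | AA | QC | QS; Q -> AA | BB | BD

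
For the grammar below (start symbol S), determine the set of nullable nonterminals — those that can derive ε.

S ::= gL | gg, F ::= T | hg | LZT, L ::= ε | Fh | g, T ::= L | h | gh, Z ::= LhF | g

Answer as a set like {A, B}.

{F, L, T}

Directly nullable (have an ε-rule): {L}.
T is nullable via T -> L (every symbol on the right is already known nullable).
F is nullable via F -> T (every symbol on the right is already known nullable).
Not nullable: S, Z — each has a terminal in every rule's right-hand side or depends on a non-nullable symbol.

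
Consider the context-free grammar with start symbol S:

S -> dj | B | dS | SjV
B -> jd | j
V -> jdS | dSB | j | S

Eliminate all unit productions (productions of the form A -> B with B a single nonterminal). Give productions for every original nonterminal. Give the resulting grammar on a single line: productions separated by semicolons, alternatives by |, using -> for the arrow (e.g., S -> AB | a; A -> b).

S -> j | dS | dj | jd | SjV; B -> j | jd; V -> j | dS | dj | jd | SjV | dSB | jdS

Unit productions: S->B, V->S.
Unit pairs (A ⇒* B via units): (S,B), (V,B), (V,S).
S: inherits non-unit rules of {B, S} → SjV | dS | dj | j | jd.
B: inherits non-unit rules of {B} → j | jd.
V: inherits non-unit rules of {B, S, V} → SjV | dS | dSB | dj | j | jd | jdS.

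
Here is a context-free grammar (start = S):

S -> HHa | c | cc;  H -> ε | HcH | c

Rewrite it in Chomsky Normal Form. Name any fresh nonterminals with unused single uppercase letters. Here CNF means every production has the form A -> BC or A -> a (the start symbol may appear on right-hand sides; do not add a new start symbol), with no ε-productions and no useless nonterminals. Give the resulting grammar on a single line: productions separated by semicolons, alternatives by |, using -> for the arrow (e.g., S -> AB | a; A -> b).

Nullable: {H}; after ε-elimination: S -> a | c | Ha | cc | HHa; H -> c | Hc | cH | HcH.
No unit productions to eliminate.
TERM: introduce B -> a, A -> c and substitute in every rule of length ≥2.
BIN: H -> HAH becomes H -> HC, C -> AH; S -> HHB becomes S -> HD, D -> HB.

S -> a | c | AA | HB | HD; A -> c; B -> a; C -> AH; D -> HB; H -> c | AH | HA | HC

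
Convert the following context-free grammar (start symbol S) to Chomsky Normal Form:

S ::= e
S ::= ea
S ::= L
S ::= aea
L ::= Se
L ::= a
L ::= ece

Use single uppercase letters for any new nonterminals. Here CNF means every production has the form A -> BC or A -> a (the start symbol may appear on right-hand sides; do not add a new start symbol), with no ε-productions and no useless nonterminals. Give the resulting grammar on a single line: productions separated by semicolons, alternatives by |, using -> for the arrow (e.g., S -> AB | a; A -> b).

No ε-productions.
After unit-elimination: S -> a | e | Se | ea | aea | ece; L -> a | Se | ece.
TERM: introduce C -> a, B -> c, A -> e and substitute in every rule of length ≥2.
BIN: L -> ABA becomes L -> AD, D -> BA; S -> ABA becomes S -> AE, E -> BA; S -> CAC becomes S -> CF, F -> AC.
Drop unreachable/unproductive: L.

S -> a | e | AC | AE | CF | SA; A -> e; B -> c; C -> a; E -> BA; F -> AC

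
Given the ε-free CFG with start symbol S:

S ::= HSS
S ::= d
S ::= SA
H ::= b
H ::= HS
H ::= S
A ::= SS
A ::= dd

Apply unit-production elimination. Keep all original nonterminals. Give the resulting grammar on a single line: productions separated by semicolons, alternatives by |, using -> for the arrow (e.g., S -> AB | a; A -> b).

Unit productions: H->S.
Unit pairs (A ⇒* B via units): (H,S).
S: inherits non-unit rules of {S} → HSS | SA | d.
A: inherits non-unit rules of {A} → SS | dd.
H: inherits non-unit rules of {H, S} → HS | HSS | SA | b | d.

S -> d | SA | HSS; A -> SS | dd; H -> b | d | HS | SA | HSS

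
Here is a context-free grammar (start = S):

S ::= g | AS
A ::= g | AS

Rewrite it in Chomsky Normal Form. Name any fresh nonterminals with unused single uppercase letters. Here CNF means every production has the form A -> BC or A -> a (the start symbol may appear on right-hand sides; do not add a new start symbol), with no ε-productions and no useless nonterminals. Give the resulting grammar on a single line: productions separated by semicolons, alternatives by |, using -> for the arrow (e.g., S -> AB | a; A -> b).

No ε-productions.
No unit productions to eliminate.

S -> g | AS; A -> g | AS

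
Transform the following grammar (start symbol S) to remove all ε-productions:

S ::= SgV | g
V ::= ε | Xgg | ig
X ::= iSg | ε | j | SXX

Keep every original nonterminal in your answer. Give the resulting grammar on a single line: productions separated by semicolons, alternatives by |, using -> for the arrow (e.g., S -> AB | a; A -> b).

Nullable set: {V, X}.
S -> SgV: V nullable, giving Sg | SgV.
Drop V -> ε.
V -> Xgg: X nullable, giving Xgg | gg.
Drop X -> ε.
X -> SXX: X, X nullable, giving S | SX | SXX.
Unchanged (no nullable symbols): S -> g; V -> ig; X -> iSg; X -> j.

S -> g | Sg | SgV; V -> gg | ig | Xgg; X -> S | j | SX | SXX | iSg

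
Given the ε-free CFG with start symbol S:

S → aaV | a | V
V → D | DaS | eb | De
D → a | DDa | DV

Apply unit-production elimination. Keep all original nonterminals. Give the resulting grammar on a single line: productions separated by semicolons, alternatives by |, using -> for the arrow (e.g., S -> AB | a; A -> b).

Unit productions: S->V, V->D.
Unit pairs (A ⇒* B via units): (S,D), (S,V), (V,D).
S: inherits non-unit rules of {D, S, V} → DDa | DV | DaS | De | a | aaV | eb.
D: inherits non-unit rules of {D} → DDa | DV | a.
V: inherits non-unit rules of {D, V} → DDa | DV | DaS | De | a | eb.

S -> a | DV | De | eb | DDa | DaS | aaV; D -> a | DV | DDa; V -> a | DV | De | eb | DDa | DaS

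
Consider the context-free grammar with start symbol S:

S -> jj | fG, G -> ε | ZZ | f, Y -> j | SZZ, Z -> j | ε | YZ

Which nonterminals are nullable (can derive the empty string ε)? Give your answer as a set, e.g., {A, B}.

{G, Z}

Directly nullable (have an ε-rule): {G, Z}.
Not nullable: S, Y — each has a terminal in every rule's right-hand side or depends on a non-nullable symbol.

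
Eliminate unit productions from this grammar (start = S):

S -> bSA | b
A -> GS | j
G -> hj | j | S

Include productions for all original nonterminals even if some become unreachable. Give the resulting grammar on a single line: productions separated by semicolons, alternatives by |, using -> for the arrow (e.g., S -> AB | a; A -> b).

S -> b | bSA; A -> j | GS; G -> b | j | hj | bSA

Unit productions: G->S.
Unit pairs (A ⇒* B via units): (G,S).
S: inherits non-unit rules of {S} → b | bSA.
A: inherits non-unit rules of {A} → GS | j.
G: inherits non-unit rules of {G, S} → b | bSA | hj | j.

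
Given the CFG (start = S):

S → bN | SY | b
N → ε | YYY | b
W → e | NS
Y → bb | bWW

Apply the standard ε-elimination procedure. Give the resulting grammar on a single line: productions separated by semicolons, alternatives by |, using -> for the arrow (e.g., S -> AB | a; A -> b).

Nullable set: {N}.
S -> bN: N nullable, giving b | bN.
Drop N -> ε.
W -> NS: N nullable, giving NS | S.
Unchanged (no nullable symbols): S -> SY; S -> b; N -> YYY; N -> b; W -> e; Y -> bWW; Y -> bb.

S -> b | SY | bN; N -> b | YYY; W -> S | e | NS; Y -> bb | bWW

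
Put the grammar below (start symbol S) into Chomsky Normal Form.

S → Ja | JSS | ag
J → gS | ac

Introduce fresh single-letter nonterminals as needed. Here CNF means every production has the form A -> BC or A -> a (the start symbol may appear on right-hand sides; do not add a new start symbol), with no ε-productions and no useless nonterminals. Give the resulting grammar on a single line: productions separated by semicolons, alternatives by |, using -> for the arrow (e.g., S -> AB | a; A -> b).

No ε-productions.
No unit productions to eliminate.
TERM: introduce A -> a, B -> c, C -> g and substitute in every rule of length ≥2.
BIN: S -> JSS becomes S -> JD, D -> SS.

S -> AC | JA | JD; A -> a; B -> c; C -> g; D -> SS; J -> AB | CS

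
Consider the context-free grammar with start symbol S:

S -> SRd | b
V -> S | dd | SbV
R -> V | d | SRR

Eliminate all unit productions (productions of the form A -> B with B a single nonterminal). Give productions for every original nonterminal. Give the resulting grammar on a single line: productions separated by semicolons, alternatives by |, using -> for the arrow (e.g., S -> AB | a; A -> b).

Unit productions: R->V, V->S.
Unit pairs (A ⇒* B via units): (R,S), (R,V), (V,S).
S: inherits non-unit rules of {S} → SRd | b.
R: inherits non-unit rules of {R, S, V} → SRR | SRd | SbV | b | d | dd.
V: inherits non-unit rules of {S, V} → SRd | SbV | b | dd.

S -> b | SRd; R -> b | d | dd | SRR | SRd | SbV; V -> b | dd | SRd | SbV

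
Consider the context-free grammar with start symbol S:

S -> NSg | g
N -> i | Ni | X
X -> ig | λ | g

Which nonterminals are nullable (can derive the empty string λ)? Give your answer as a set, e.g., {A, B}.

{N, X}

Directly nullable (have an ε-rule): {X}.
N is nullable via N -> X (every symbol on the right is already known nullable).
Not nullable: S — each has a terminal in every rule's right-hand side or depends on a non-nullable symbol.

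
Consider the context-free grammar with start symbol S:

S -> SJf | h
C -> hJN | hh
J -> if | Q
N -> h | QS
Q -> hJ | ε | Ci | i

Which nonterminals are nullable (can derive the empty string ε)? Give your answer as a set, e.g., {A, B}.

{J, Q}

Directly nullable (have an ε-rule): {Q}.
J is nullable via J -> Q (every symbol on the right is already known nullable).
Not nullable: C, N, S — each has a terminal in every rule's right-hand side or depends on a non-nullable symbol.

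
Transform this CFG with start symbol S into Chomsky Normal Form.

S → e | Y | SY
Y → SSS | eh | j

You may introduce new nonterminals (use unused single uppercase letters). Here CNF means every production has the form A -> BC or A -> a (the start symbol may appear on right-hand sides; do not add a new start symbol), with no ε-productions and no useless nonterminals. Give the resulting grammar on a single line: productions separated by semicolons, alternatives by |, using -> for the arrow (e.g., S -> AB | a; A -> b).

S -> e | j | AB | SC | SY; A -> e; B -> h; C -> SS; D -> SS; Y -> j | AB | SD

No ε-productions.
After unit-elimination: S -> e | j | SY | eh | SSS; Y -> j | eh | SSS.
TERM: introduce A -> e, B -> h and substitute in every rule of length ≥2.
BIN: S -> SSS becomes S -> SC, C -> SS; Y -> SSS becomes Y -> SD, D -> SS.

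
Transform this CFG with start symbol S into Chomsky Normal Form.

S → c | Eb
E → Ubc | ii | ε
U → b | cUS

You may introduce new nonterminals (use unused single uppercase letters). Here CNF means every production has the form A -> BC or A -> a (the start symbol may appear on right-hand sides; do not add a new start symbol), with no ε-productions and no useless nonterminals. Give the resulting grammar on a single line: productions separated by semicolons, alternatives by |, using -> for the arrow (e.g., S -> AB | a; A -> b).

Nullable: {E}; after ε-elimination: S -> b | c | Eb; E -> ii | Ubc; U -> b | cUS.
No unit productions to eliminate.
TERM: introduce A -> b, B -> c, C -> i and substitute in every rule of length ≥2.
BIN: E -> UAB becomes E -> UD, D -> AB; U -> BUS becomes U -> BF, F -> US.

S -> b | c | EA; A -> b; B -> c; C -> i; D -> AB; E -> CC | UD; F -> US; U -> b | BF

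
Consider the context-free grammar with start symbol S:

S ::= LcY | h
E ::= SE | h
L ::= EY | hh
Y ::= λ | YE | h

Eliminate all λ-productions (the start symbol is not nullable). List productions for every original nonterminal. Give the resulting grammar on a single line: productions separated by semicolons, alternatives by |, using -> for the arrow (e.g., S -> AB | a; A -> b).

S -> h | Lc | LcY; E -> h | SE; L -> E | EY | hh; Y -> E | h | YE

Nullable set: {Y}.
S -> LcY: Y nullable, giving Lc | LcY.
L -> EY: Y nullable, giving E | EY.
Drop Y -> λ.
Y -> YE: Y nullable, giving E | YE.
Unchanged (no nullable symbols): S -> h; E -> SE; E -> h; L -> hh; Y -> h.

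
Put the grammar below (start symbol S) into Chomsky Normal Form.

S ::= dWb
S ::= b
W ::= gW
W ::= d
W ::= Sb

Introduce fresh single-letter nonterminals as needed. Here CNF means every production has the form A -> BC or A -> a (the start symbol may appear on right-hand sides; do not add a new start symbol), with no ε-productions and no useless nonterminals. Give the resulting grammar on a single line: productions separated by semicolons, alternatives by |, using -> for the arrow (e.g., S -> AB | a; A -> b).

S -> b | AD; A -> d; B -> b; C -> g; D -> WB; W -> d | CW | SB

No ε-productions.
No unit productions to eliminate.
TERM: introduce B -> b, A -> d, C -> g and substitute in every rule of length ≥2.
BIN: S -> AWB becomes S -> AD, D -> WB.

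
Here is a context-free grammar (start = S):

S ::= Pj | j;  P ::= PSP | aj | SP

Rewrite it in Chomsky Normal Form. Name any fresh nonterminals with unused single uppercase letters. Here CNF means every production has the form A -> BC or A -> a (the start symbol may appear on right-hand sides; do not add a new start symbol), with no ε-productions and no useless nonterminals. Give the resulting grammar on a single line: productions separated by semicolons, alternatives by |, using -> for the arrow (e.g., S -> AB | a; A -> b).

S -> j | PB; A -> a; B -> j; C -> SP; P -> AB | PC | SP

No ε-productions.
No unit productions to eliminate.
TERM: introduce A -> a, B -> j and substitute in every rule of length ≥2.
BIN: P -> PSP becomes P -> PC, C -> SP.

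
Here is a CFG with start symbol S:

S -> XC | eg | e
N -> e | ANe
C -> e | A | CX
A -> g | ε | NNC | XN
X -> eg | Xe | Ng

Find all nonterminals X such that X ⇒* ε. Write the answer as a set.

Directly nullable (have an ε-rule): {A}.
C is nullable via C -> A (every symbol on the right is already known nullable).
Not nullable: N, S, X — each has a terminal in every rule's right-hand side or depends on a non-nullable symbol.

{A, C}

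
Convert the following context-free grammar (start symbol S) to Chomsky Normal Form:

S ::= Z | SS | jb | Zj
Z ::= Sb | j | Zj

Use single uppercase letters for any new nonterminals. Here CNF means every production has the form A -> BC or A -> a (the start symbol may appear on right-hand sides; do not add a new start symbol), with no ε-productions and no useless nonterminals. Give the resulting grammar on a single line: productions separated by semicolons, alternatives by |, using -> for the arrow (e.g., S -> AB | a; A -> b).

S -> j | BA | SA | SS | ZB; A -> b; B -> j; Z -> j | SA | ZB

No ε-productions.
After unit-elimination: S -> j | SS | Sb | Zj | jb; Z -> j | Sb | Zj.
TERM: introduce A -> b, B -> j and substitute in every rule of length ≥2.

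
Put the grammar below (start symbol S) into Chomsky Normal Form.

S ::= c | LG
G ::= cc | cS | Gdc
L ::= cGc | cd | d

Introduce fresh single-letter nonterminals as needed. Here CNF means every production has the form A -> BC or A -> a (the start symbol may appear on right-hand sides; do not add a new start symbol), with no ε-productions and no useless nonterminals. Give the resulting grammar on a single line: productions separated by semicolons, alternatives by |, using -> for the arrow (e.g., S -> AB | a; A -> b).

No ε-productions.
No unit productions to eliminate.
TERM: introduce B -> c, A -> d and substitute in every rule of length ≥2.
BIN: G -> GAB becomes G -> GC, C -> AB; L -> BGB becomes L -> BD, D -> GB.

S -> c | LG; A -> d; B -> c; C -> AB; D -> GB; G -> BB | BS | GC; L -> d | BA | BD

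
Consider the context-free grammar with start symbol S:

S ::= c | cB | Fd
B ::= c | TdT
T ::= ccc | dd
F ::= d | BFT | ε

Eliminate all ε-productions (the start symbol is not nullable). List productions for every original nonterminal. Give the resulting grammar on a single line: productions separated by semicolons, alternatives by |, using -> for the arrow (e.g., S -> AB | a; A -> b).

Nullable set: {F}.
S -> Fd: F nullable, giving Fd | d.
Drop F -> ε.
F -> BFT: F nullable, giving BFT | BT.
Unchanged (no nullable symbols): S -> c; S -> cB; B -> TdT; B -> c; F -> d; T -> ccc; T -> dd.

S -> c | d | Fd | cB; B -> c | TdT; F -> d | BT | BFT; T -> dd | ccc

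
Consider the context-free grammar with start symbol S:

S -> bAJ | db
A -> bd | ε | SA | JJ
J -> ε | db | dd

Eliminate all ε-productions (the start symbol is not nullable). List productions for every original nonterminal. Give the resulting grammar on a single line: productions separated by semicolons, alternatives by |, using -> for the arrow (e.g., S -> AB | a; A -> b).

Nullable set: {A, J}.
S -> bAJ: A, J nullable, giving b | bA | bAJ | bJ.
Drop A -> ε.
A -> JJ: J, J nullable, giving J | JJ.
A -> SA: A nullable, giving S | SA.
Drop J -> ε.
Unchanged (no nullable symbols): S -> db; A -> bd; J -> db; J -> dd.

S -> b | bA | bJ | db | bAJ; A -> J | S | JJ | SA | bd; J -> db | dd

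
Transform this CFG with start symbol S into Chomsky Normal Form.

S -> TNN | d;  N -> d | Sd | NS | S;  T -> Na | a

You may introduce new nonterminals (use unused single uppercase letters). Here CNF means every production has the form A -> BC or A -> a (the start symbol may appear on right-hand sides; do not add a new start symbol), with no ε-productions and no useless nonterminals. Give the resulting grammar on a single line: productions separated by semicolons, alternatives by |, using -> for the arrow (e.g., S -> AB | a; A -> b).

S -> d | TD; A -> d; B -> a; C -> NN; D -> NN; N -> d | NS | SA | TC; T -> a | NB

No ε-productions.
After unit-elimination: S -> d | TNN; N -> d | NS | Sd | TNN; T -> a | Na.
TERM: introduce B -> a, A -> d and substitute in every rule of length ≥2.
BIN: N -> TNN becomes N -> TC, C -> NN; S -> TNN becomes S -> TD, D -> NN.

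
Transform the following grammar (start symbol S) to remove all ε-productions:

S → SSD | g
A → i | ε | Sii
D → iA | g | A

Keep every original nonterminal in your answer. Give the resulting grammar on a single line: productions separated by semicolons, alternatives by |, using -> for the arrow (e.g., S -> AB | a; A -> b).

Nullable set: {A, D}.
S -> SSD: D nullable, giving SS | SSD.
Drop A -> ε.
D -> A: A nullable, giving A.
D -> iA: A nullable, giving i | iA.
Unchanged (no nullable symbols): S -> g; A -> Sii; A -> i; D -> g.

S -> g | SS | SSD; A -> i | Sii; D -> A | g | i | iA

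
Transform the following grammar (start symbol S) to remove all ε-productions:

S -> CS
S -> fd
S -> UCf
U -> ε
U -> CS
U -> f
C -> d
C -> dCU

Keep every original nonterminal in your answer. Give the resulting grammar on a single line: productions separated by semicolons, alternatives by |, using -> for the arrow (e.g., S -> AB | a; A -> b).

Nullable set: {U}.
S -> UCf: U nullable, giving Cf | UCf.
C -> dCU: U nullable, giving dC | dCU.
Drop U -> ε.
Unchanged (no nullable symbols): S -> CS; S -> fd; C -> d; U -> CS; U -> f.

S -> CS | Cf | fd | UCf; C -> d | dC | dCU; U -> f | CS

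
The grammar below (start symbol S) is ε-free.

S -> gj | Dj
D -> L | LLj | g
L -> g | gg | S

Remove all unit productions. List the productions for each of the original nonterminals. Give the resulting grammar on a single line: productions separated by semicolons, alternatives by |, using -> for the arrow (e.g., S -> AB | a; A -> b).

Unit productions: D->L, L->S.
Unit pairs (A ⇒* B via units): (D,L), (D,S), (L,S).
S: inherits non-unit rules of {S} → Dj | gj.
D: inherits non-unit rules of {D, L, S} → Dj | LLj | g | gg | gj.
L: inherits non-unit rules of {L, S} → Dj | g | gg | gj.

S -> Dj | gj; D -> g | Dj | gg | gj | LLj; L -> g | Dj | gg | gj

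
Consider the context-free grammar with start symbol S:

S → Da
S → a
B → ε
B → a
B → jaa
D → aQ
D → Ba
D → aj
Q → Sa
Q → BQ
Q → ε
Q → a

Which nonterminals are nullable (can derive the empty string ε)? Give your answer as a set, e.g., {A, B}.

Directly nullable (have an ε-rule): {B, Q}.
Not nullable: D, S — each has a terminal in every rule's right-hand side or depends on a non-nullable symbol.

{B, Q}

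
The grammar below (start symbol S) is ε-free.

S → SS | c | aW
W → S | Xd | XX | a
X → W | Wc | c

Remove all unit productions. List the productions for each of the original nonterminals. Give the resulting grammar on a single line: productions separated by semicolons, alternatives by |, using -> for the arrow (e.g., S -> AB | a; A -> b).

Unit productions: W->S, X->W.
Unit pairs (A ⇒* B via units): (W,S), (X,S), (X,W).
S: inherits non-unit rules of {S} → SS | aW | c.
W: inherits non-unit rules of {S, W} → SS | XX | Xd | a | aW | c.
X: inherits non-unit rules of {S, W, X} → SS | Wc | XX | Xd | a | aW | c.

S -> c | SS | aW; W -> a | c | SS | XX | Xd | aW; X -> a | c | SS | Wc | XX | Xd | aW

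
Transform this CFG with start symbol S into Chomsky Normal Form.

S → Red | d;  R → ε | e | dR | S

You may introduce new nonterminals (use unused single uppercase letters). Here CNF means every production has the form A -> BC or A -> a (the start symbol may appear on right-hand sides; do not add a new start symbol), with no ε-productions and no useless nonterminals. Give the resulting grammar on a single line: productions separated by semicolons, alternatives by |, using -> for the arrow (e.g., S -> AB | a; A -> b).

Nullable: {R}; after ε-elimination: S -> d | ed | Red; R -> S | d | e | dR.
After unit-elimination: S -> d | ed | Red; R -> d | e | dR | ed | Red.
TERM: introduce B -> d, A -> e and substitute in every rule of length ≥2.
BIN: R -> RAB becomes R -> RC, C -> AB; S -> RAB becomes S -> RD, D -> AB.

S -> d | AB | RD; A -> e; B -> d; C -> AB; D -> AB; R -> d | e | AB | BR | RC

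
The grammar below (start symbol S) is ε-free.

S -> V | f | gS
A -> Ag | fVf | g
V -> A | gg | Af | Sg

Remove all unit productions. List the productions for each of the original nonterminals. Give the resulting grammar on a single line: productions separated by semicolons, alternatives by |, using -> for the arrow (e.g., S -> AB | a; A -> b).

Unit productions: S->V, V->A.
Unit pairs (A ⇒* B via units): (S,A), (S,V), (V,A).
S: inherits non-unit rules of {A, S, V} → Af | Ag | Sg | f | fVf | g | gS | gg.
A: inherits non-unit rules of {A} → Ag | fVf | g.
V: inherits non-unit rules of {A, V} → Af | Ag | Sg | fVf | g | gg.

S -> f | g | Af | Ag | Sg | gS | gg | fVf; A -> g | Ag | fVf; V -> g | Af | Ag | Sg | gg | fVf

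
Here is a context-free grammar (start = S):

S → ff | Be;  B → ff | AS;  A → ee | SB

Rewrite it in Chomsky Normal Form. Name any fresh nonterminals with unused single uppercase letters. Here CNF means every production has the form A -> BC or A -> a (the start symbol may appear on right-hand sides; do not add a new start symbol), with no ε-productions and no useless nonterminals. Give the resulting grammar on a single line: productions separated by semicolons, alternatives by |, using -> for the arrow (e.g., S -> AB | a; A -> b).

No ε-productions.
No unit productions to eliminate.
TERM: introduce C -> e, D -> f and substitute in every rule of length ≥2.

S -> BC | DD; A -> CC | SB; B -> AS | DD; C -> e; D -> f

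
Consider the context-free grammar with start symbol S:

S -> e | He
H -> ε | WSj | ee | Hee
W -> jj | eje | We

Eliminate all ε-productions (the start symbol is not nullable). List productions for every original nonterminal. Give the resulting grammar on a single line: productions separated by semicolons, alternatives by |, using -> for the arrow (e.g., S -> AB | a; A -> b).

S -> e | He; H -> ee | Hee | WSj; W -> We | jj | eje

Nullable set: {H}.
S -> He: H nullable, giving He | e.
Drop H -> ε.
H -> Hee: H nullable, giving Hee | ee.
Unchanged (no nullable symbols): S -> e; H -> WSj; H -> ee; W -> We; W -> eje; W -> jj.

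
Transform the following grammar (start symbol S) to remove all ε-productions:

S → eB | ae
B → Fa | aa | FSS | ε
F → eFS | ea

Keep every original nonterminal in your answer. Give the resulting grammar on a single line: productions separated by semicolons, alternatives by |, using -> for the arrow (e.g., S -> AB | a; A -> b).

S -> e | ae | eB; B -> Fa | aa | FSS; F -> ea | eFS

Nullable set: {B}.
S -> eB: B nullable, giving e | eB.
Drop B -> ε.
Unchanged (no nullable symbols): S -> ae; B -> FSS; B -> Fa; B -> aa; F -> eFS; F -> ea.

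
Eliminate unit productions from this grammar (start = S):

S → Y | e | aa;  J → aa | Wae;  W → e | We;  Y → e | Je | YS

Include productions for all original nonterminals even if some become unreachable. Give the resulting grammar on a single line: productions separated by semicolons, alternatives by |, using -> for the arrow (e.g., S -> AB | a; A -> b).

Unit productions: S->Y.
Unit pairs (A ⇒* B via units): (S,Y).
S: inherits non-unit rules of {S, Y} → Je | YS | aa | e.
J: inherits non-unit rules of {J} → Wae | aa.
W: inherits non-unit rules of {W} → We | e.
Y: inherits non-unit rules of {Y} → Je | YS | e.

S -> e | Je | YS | aa; J -> aa | Wae; W -> e | We; Y -> e | Je | YS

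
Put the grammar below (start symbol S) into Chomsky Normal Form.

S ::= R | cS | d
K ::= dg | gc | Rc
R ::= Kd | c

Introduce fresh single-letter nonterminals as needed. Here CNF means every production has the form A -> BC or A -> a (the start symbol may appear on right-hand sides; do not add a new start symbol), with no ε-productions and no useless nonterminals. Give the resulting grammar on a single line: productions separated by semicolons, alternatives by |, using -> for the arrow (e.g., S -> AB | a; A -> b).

No ε-productions.
After unit-elimination: S -> c | d | Kd | cS; K -> Rc | dg | gc; R -> c | Kd.
TERM: introduce A -> c, B -> d, C -> g and substitute in every rule of length ≥2.

S -> c | d | AS | KB; A -> c; B -> d; C -> g; K -> BC | CA | RA; R -> c | KB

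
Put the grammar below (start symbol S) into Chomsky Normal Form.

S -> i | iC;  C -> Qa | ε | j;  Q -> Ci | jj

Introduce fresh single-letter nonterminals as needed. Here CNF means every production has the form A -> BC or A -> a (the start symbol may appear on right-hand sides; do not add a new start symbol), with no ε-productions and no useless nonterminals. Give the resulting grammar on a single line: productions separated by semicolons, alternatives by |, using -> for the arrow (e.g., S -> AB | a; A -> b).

S -> i | BC; A -> a; B -> i; C -> j | QA; D -> j; Q -> i | CB | DD

Nullable: {C}; after ε-elimination: S -> i | iC; C -> j | Qa; Q -> i | Ci | jj.
No unit productions to eliminate.
TERM: introduce A -> a, B -> i, D -> j and substitute in every rule of length ≥2.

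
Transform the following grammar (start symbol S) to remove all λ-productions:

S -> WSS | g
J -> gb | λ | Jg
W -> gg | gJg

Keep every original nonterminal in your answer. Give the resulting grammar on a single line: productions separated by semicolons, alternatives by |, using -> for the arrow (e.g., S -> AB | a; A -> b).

Nullable set: {J}.
Drop J -> λ.
J -> Jg: J nullable, giving Jg | g.
W -> gJg: J nullable, giving gJg | gg.
Unchanged (no nullable symbols): S -> WSS; S -> g; J -> gb; W -> gg.

S -> g | WSS; J -> g | Jg | gb; W -> gg | gJg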